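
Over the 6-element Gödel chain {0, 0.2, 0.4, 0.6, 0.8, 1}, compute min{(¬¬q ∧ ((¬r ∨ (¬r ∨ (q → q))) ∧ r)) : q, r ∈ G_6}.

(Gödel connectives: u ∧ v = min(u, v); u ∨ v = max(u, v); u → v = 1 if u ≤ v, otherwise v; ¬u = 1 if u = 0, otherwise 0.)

0.00

The minimum is attained at q = 0, r = 0:
  ¬q: Gödel ¬ of 0 = 1 (operand is 0)
  ¬¬q: Gödel ¬ of 1 = 0 (operand ≠ 0)
  ¬r: Gödel ¬ of 0 = 1 (operand is 0)
  ¬r: Gödel ¬ of 0 = 1 (operand is 0)
  (q → q): 0 ≤ 0, so result = 1
  (¬r ∨ (q → q)) = max(1, 1) = 1
  (¬r ∨ (¬r ∨ (q → q))) = max(1, 1) = 1
  ((¬r ∨ (¬r ∨ (q → q))) ∧ r) = min(1, 0) = 0
  (¬¬q ∧ ((¬r ∨ (¬r ∨ (q → q))) ∧ r)) = min(0, 0) = 0
Checking all 36 assignments confirms none give a value below 0.00.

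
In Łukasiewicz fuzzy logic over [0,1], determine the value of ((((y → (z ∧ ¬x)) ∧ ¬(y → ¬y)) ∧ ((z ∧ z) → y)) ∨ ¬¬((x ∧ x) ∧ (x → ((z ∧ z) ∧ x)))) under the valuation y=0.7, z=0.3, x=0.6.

¬x: Łukasiewicz ¬ gives 1 − 0.6 = 0.4
(z ∧ ¬x) = min(0.3, 0.4) = 0.3
(y → (z ∧ ¬x)): min(1, 1 − 0.7 + 0.3) = 0.6
¬y: Łukasiewicz ¬ gives 1 − 0.7 = 0.3
(y → ¬y): min(1, 1 − 0.7 + 0.3) = 0.6
¬(y → ¬y): Łukasiewicz ¬ gives 1 − 0.6 = 0.4
((y → (z ∧ ¬x)) ∧ ¬(y → ¬y)) = min(0.6, 0.4) = 0.4
(z ∧ z) = min(0.3, 0.3) = 0.3
((z ∧ z) → y): min(1, 1 − 0.3 + 0.7) = 1
(((y → (z ∧ ¬x)) ∧ ¬(y → ¬y)) ∧ ((z ∧ z) → y)) = min(0.4, 1) = 0.4
(x ∧ x) = min(0.6, 0.6) = 0.6
(z ∧ z) = min(0.3, 0.3) = 0.3
((z ∧ z) ∧ x) = min(0.3, 0.6) = 0.3
(x → ((z ∧ z) ∧ x)): min(1, 1 − 0.6 + 0.3) = 0.7
((x ∧ x) ∧ (x → ((z ∧ z) ∧ x))) = min(0.6, 0.7) = 0.6
¬((x ∧ x) ∧ (x → ((z ∧ z) ∧ x))): Łukasiewicz ¬ gives 1 − 0.6 = 0.4
¬¬((x ∧ x) ∧ (x → ((z ∧ z) ∧ x))): Łukasiewicz ¬ gives 1 − 0.4 = 0.6
((((y → (z ∧ ¬x)) ∧ ¬(y → ¬y)) ∧ ((z ∧ z) → y)) ∨ ¬¬((x ∧ x) ∧ (x → ((z ∧ z) ∧ x)))) = max(0.4, 0.6) = 0.6

0.60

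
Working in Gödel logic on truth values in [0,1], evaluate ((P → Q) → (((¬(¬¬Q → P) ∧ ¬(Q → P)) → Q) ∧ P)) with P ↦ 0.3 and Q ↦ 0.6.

(P → Q): 0.3 ≤ 0.6, so result = 1
¬Q: Gödel ¬ of 0.6 = 0 (operand ≠ 0)
¬¬Q: Gödel ¬ of 0 = 1 (operand is 0)
(¬¬Q → P): 1 > 0.3, so result = 0.3
¬(¬¬Q → P): Gödel ¬ of 0.3 = 0 (operand ≠ 0)
(Q → P): 0.6 > 0.3, so result = 0.3
¬(Q → P): Gödel ¬ of 0.3 = 0 (operand ≠ 0)
(¬(¬¬Q → P) ∧ ¬(Q → P)) = min(0, 0) = 0
((¬(¬¬Q → P) ∧ ¬(Q → P)) → Q): 0 ≤ 0.6, so result = 1
(((¬(¬¬Q → P) ∧ ¬(Q → P)) → Q) ∧ P) = min(1, 0.3) = 0.3
((P → Q) → (((¬(¬¬Q → P) ∧ ¬(Q → P)) → Q) ∧ P)): 1 > 0.3, so result = 0.3

0.30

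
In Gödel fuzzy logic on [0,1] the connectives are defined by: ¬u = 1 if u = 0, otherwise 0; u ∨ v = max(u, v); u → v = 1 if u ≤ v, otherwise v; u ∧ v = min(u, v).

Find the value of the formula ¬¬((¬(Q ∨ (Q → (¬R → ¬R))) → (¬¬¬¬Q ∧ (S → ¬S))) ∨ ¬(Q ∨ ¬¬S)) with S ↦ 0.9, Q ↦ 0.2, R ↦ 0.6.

¬R: Gödel ¬ of 0.6 = 0 (operand ≠ 0)
¬R: Gödel ¬ of 0.6 = 0 (operand ≠ 0)
(¬R → ¬R): 0 ≤ 0, so result = 1
(Q → (¬R → ¬R)): 0.2 ≤ 1, so result = 1
(Q ∨ (Q → (¬R → ¬R))) = max(0.2, 1) = 1
¬(Q ∨ (Q → (¬R → ¬R))): Gödel ¬ of 1 = 0 (operand ≠ 0)
¬Q: Gödel ¬ of 0.2 = 0 (operand ≠ 0)
¬¬Q: Gödel ¬ of 0 = 1 (operand is 0)
¬¬¬Q: Gödel ¬ of 1 = 0 (operand ≠ 0)
¬¬¬¬Q: Gödel ¬ of 0 = 1 (operand is 0)
¬S: Gödel ¬ of 0.9 = 0 (operand ≠ 0)
(S → ¬S): 0.9 > 0, so result = 0
(¬¬¬¬Q ∧ (S → ¬S)) = min(1, 0) = 0
(¬(Q ∨ (Q → (¬R → ¬R))) → (¬¬¬¬Q ∧ (S → ¬S))): 0 ≤ 0, so result = 1
¬S: Gödel ¬ of 0.9 = 0 (operand ≠ 0)
¬¬S: Gödel ¬ of 0 = 1 (operand is 0)
(Q ∨ ¬¬S) = max(0.2, 1) = 1
¬(Q ∨ ¬¬S): Gödel ¬ of 1 = 0 (operand ≠ 0)
((¬(Q ∨ (Q → (¬R → ¬R))) → (¬¬¬¬Q ∧ (S → ¬S))) ∨ ¬(Q ∨ ¬¬S)) = max(1, 0) = 1
¬((¬(Q ∨ (Q → (¬R → ¬R))) → (¬¬¬¬Q ∧ (S → ¬S))) ∨ ¬(Q ∨ ¬¬S)): Gödel ¬ of 1 = 0 (operand ≠ 0)
¬¬((¬(Q ∨ (Q → (¬R → ¬R))) → (¬¬¬¬Q ∧ (S → ¬S))) ∨ ¬(Q ∨ ¬¬S)): Gödel ¬ of 0 = 1 (operand is 0)

1.00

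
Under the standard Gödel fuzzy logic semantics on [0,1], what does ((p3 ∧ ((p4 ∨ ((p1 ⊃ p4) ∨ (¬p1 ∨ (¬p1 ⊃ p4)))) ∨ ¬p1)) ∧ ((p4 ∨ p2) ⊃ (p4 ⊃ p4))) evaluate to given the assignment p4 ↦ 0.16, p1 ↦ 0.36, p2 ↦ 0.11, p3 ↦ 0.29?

(p1 ⊃ p4): 0.36 > 0.16, so result = 0.16
¬p1: Gödel ¬ of 0.36 = 0 (operand ≠ 0)
¬p1: Gödel ¬ of 0.36 = 0 (operand ≠ 0)
(¬p1 ⊃ p4): 0 ≤ 0.16, so result = 1
(¬p1 ∨ (¬p1 ⊃ p4)) = max(0, 1) = 1
((p1 ⊃ p4) ∨ (¬p1 ∨ (¬p1 ⊃ p4))) = max(0.16, 1) = 1
(p4 ∨ ((p1 ⊃ p4) ∨ (¬p1 ∨ (¬p1 ⊃ p4)))) = max(0.16, 1) = 1
¬p1: Gödel ¬ of 0.36 = 0 (operand ≠ 0)
((p4 ∨ ((p1 ⊃ p4) ∨ (¬p1 ∨ (¬p1 ⊃ p4)))) ∨ ¬p1) = max(1, 0) = 1
(p3 ∧ ((p4 ∨ ((p1 ⊃ p4) ∨ (¬p1 ∨ (¬p1 ⊃ p4)))) ∨ ¬p1)) = min(0.29, 1) = 0.29
(p4 ∨ p2) = max(0.16, 0.11) = 0.16
(p4 ⊃ p4): 0.16 ≤ 0.16, so result = 1
((p4 ∨ p2) ⊃ (p4 ⊃ p4)): 0.16 ≤ 1, so result = 1
((p3 ∧ ((p4 ∨ ((p1 ⊃ p4) ∨ (¬p1 ∨ (¬p1 ⊃ p4)))) ∨ ¬p1)) ∧ ((p4 ∨ p2) ⊃ (p4 ⊃ p4))) = min(0.29, 1) = 0.29

0.29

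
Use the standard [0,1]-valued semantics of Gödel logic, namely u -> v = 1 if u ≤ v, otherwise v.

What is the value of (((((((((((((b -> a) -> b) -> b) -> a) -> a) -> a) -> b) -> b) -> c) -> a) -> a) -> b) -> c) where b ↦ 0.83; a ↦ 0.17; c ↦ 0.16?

0.16

(b -> a): 0.83 > 0.17, so result = 0.17
((b -> a) -> b): 0.17 ≤ 0.83, so result = 1
(((b -> a) -> b) -> b): 1 > 0.83, so result = 0.83
((((b -> a) -> b) -> b) -> a): 0.83 > 0.17, so result = 0.17
(((((b -> a) -> b) -> b) -> a) -> a): 0.17 ≤ 0.17, so result = 1
((((((b -> a) -> b) -> b) -> a) -> a) -> a): 1 > 0.17, so result = 0.17
(((((((b -> a) -> b) -> b) -> a) -> a) -> a) -> b): 0.17 ≤ 0.83, so result = 1
((((((((b -> a) -> b) -> b) -> a) -> a) -> a) -> b) -> b): 1 > 0.83, so result = 0.83
(((((((((b -> a) -> b) -> b) -> a) -> a) -> a) -> b) -> b) -> c): 0.83 > 0.16, so result = 0.16
((((((((((b -> a) -> b) -> b) -> a) -> a) -> a) -> b) -> b) -> c) -> a): 0.16 ≤ 0.17, so result = 1
(((((((((((b -> a) -> b) -> b) -> a) -> a) -> a) -> b) -> b) -> c) -> a) -> a): 1 > 0.17, so result = 0.17
((((((((((((b -> a) -> b) -> b) -> a) -> a) -> a) -> b) -> b) -> c) -> a) -> a) -> b): 0.17 ≤ 0.83, so result = 1
(((((((((((((b -> a) -> b) -> b) -> a) -> a) -> a) -> b) -> b) -> c) -> a) -> a) -> b) -> c): 1 > 0.16, so result = 0.16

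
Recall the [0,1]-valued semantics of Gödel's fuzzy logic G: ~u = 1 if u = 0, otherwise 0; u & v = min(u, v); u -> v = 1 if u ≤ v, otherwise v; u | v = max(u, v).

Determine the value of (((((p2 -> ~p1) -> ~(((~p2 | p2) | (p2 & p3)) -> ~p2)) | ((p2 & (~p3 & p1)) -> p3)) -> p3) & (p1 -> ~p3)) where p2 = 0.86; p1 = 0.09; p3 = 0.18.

0.00

~p1: Gödel ¬ of 0.09 = 0 (operand ≠ 0)
(p2 -> ~p1): 0.86 > 0, so result = 0
~p2: Gödel ¬ of 0.86 = 0 (operand ≠ 0)
(~p2 | p2) = max(0, 0.86) = 0.86
(p2 & p3) = min(0.86, 0.18) = 0.18
((~p2 | p2) | (p2 & p3)) = max(0.86, 0.18) = 0.86
~p2: Gödel ¬ of 0.86 = 0 (operand ≠ 0)
(((~p2 | p2) | (p2 & p3)) -> ~p2): 0.86 > 0, so result = 0
~(((~p2 | p2) | (p2 & p3)) -> ~p2): Gödel ¬ of 0 = 1 (operand is 0)
((p2 -> ~p1) -> ~(((~p2 | p2) | (p2 & p3)) -> ~p2)): 0 ≤ 1, so result = 1
~p3: Gödel ¬ of 0.18 = 0 (operand ≠ 0)
(~p3 & p1) = min(0, 0.09) = 0
(p2 & (~p3 & p1)) = min(0.86, 0) = 0
((p2 & (~p3 & p1)) -> p3): 0 ≤ 0.18, so result = 1
(((p2 -> ~p1) -> ~(((~p2 | p2) | (p2 & p3)) -> ~p2)) | ((p2 & (~p3 & p1)) -> p3)) = max(1, 1) = 1
((((p2 -> ~p1) -> ~(((~p2 | p2) | (p2 & p3)) -> ~p2)) | ((p2 & (~p3 & p1)) -> p3)) -> p3): 1 > 0.18, so result = 0.18
~p3: Gödel ¬ of 0.18 = 0 (operand ≠ 0)
(p1 -> ~p3): 0.09 > 0, so result = 0
(((((p2 -> ~p1) -> ~(((~p2 | p2) | (p2 & p3)) -> ~p2)) | ((p2 & (~p3 & p1)) -> p3)) -> p3) & (p1 -> ~p3)) = min(0.18, 0) = 0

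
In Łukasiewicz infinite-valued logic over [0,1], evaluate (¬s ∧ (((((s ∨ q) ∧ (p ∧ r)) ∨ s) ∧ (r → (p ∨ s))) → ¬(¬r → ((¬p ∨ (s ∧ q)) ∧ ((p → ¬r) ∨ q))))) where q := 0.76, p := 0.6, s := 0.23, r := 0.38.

0.77

¬s: Łukasiewicz ¬ gives 1 − 0.23 = 0.77
(s ∨ q) = max(0.23, 0.76) = 0.76
(p ∧ r) = min(0.6, 0.38) = 0.38
((s ∨ q) ∧ (p ∧ r)) = min(0.76, 0.38) = 0.38
(((s ∨ q) ∧ (p ∧ r)) ∨ s) = max(0.38, 0.23) = 0.38
(p ∨ s) = max(0.6, 0.23) = 0.6
(r → (p ∨ s)): min(1, 1 − 0.38 + 0.6) = 1
((((s ∨ q) ∧ (p ∧ r)) ∨ s) ∧ (r → (p ∨ s))) = min(0.38, 1) = 0.38
¬r: Łukasiewicz ¬ gives 1 − 0.38 = 0.62
¬p: Łukasiewicz ¬ gives 1 − 0.6 = 0.4
(s ∧ q) = min(0.23, 0.76) = 0.23
(¬p ∨ (s ∧ q)) = max(0.4, 0.23) = 0.4
¬r: Łukasiewicz ¬ gives 1 − 0.38 = 0.62
(p → ¬r): min(1, 1 − 0.6 + 0.62) = 1
((p → ¬r) ∨ q) = max(1, 0.76) = 1
((¬p ∨ (s ∧ q)) ∧ ((p → ¬r) ∨ q)) = min(0.4, 1) = 0.4
(¬r → ((¬p ∨ (s ∧ q)) ∧ ((p → ¬r) ∨ q))): min(1, 1 − 0.62 + 0.4) = 0.78
¬(¬r → ((¬p ∨ (s ∧ q)) ∧ ((p → ¬r) ∨ q))): Łukasiewicz ¬ gives 1 − 0.78 = 0.22
(((((s ∨ q) ∧ (p ∧ r)) ∨ s) ∧ (r → (p ∨ s))) → ¬(¬r → ((¬p ∨ (s ∧ q)) ∧ ((p → ¬r) ∨ q)))): min(1, 1 − 0.38 + 0.22) = 0.84
(¬s ∧ (((((s ∨ q) ∧ (p ∧ r)) ∨ s) ∧ (r → (p ∨ s))) → ¬(¬r → ((¬p ∨ (s ∧ q)) ∧ ((p → ¬r) ∨ q))))) = min(0.77, 0.84) = 0.77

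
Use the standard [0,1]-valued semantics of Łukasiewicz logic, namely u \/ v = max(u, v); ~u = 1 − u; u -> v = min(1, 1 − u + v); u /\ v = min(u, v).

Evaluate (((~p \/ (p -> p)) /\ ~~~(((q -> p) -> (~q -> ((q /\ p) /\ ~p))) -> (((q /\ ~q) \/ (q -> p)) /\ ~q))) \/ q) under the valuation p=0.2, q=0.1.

0.10

~p: Łukasiewicz ¬ gives 1 − 0.2 = 0.8
(p -> p): min(1, 1 − 0.2 + 0.2) = 1
(~p \/ (p -> p)) = max(0.8, 1) = 1
(q -> p): min(1, 1 − 0.1 + 0.2) = 1
~q: Łukasiewicz ¬ gives 1 − 0.1 = 0.9
(q /\ p) = min(0.1, 0.2) = 0.1
~p: Łukasiewicz ¬ gives 1 − 0.2 = 0.8
((q /\ p) /\ ~p) = min(0.1, 0.8) = 0.1
(~q -> ((q /\ p) /\ ~p)): min(1, 1 − 0.9 + 0.1) = 0.2
((q -> p) -> (~q -> ((q /\ p) /\ ~p))): min(1, 1 − 1 + 0.2) = 0.2
~q: Łukasiewicz ¬ gives 1 − 0.1 = 0.9
(q /\ ~q) = min(0.1, 0.9) = 0.1
(q -> p): min(1, 1 − 0.1 + 0.2) = 1
((q /\ ~q) \/ (q -> p)) = max(0.1, 1) = 1
~q: Łukasiewicz ¬ gives 1 − 0.1 = 0.9
(((q /\ ~q) \/ (q -> p)) /\ ~q) = min(1, 0.9) = 0.9
(((q -> p) -> (~q -> ((q /\ p) /\ ~p))) -> (((q /\ ~q) \/ (q -> p)) /\ ~q)): min(1, 1 − 0.2 + 0.9) = 1
~(((q -> p) -> (~q -> ((q /\ p) /\ ~p))) -> (((q /\ ~q) \/ (q -> p)) /\ ~q)): Łukasiewicz ¬ gives 1 − 1 = 0
~~(((q -> p) -> (~q -> ((q /\ p) /\ ~p))) -> (((q /\ ~q) \/ (q -> p)) /\ ~q)): Łukasiewicz ¬ gives 1 − 0 = 1
~~~(((q -> p) -> (~q -> ((q /\ p) /\ ~p))) -> (((q /\ ~q) \/ (q -> p)) /\ ~q)): Łukasiewicz ¬ gives 1 − 1 = 0
((~p \/ (p -> p)) /\ ~~~(((q -> p) -> (~q -> ((q /\ p) /\ ~p))) -> (((q /\ ~q) \/ (q -> p)) /\ ~q))) = min(1, 0) = 0
(((~p \/ (p -> p)) /\ ~~~(((q -> p) -> (~q -> ((q /\ p) /\ ~p))) -> (((q /\ ~q) \/ (q -> p)) /\ ~q))) \/ q) = max(0, 0.1) = 0.1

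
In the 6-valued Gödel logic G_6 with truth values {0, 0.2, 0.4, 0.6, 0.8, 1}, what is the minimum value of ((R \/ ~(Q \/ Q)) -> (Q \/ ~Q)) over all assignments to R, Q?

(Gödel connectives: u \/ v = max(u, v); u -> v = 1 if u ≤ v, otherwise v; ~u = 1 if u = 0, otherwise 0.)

0.20

The minimum is attained at R = 0.4, Q = 0.2:
  (Q \/ Q) = max(0.2, 0.2) = 0.2
  ~(Q \/ Q): Gödel ¬ of 0.2 = 0 (operand ≠ 0)
  (R \/ ~(Q \/ Q)) = max(0.4, 0) = 0.4
  ~Q: Gödel ¬ of 0.2 = 0 (operand ≠ 0)
  (Q \/ ~Q) = max(0.2, 0) = 0.2
  ((R \/ ~(Q \/ Q)) -> (Q \/ ~Q)): 0.4 > 0.2, so result = 0.2
Checking all 36 assignments confirms none give a value below 0.20.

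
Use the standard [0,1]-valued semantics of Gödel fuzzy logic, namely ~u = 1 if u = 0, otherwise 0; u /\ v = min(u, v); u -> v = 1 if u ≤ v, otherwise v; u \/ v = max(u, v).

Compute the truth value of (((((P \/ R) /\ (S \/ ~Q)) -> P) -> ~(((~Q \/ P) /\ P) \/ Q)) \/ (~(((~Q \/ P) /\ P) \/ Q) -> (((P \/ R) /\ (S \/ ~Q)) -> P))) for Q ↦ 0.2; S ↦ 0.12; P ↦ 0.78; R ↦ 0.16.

(P \/ R) = max(0.78, 0.16) = 0.78
~Q: Gödel ¬ of 0.2 = 0 (operand ≠ 0)
(S \/ ~Q) = max(0.12, 0) = 0.12
((P \/ R) /\ (S \/ ~Q)) = min(0.78, 0.12) = 0.12
(((P \/ R) /\ (S \/ ~Q)) -> P): 0.12 ≤ 0.78, so result = 1
~Q: Gödel ¬ of 0.2 = 0 (operand ≠ 0)
(~Q \/ P) = max(0, 0.78) = 0.78
((~Q \/ P) /\ P) = min(0.78, 0.78) = 0.78
(((~Q \/ P) /\ P) \/ Q) = max(0.78, 0.2) = 0.78
~(((~Q \/ P) /\ P) \/ Q): Gödel ¬ of 0.78 = 0 (operand ≠ 0)
((((P \/ R) /\ (S \/ ~Q)) -> P) -> ~(((~Q \/ P) /\ P) \/ Q)): 1 > 0, so result = 0
~Q: Gödel ¬ of 0.2 = 0 (operand ≠ 0)
(~Q \/ P) = max(0, 0.78) = 0.78
((~Q \/ P) /\ P) = min(0.78, 0.78) = 0.78
(((~Q \/ P) /\ P) \/ Q) = max(0.78, 0.2) = 0.78
~(((~Q \/ P) /\ P) \/ Q): Gödel ¬ of 0.78 = 0 (operand ≠ 0)
(P \/ R) = max(0.78, 0.16) = 0.78
~Q: Gödel ¬ of 0.2 = 0 (operand ≠ 0)
(S \/ ~Q) = max(0.12, 0) = 0.12
((P \/ R) /\ (S \/ ~Q)) = min(0.78, 0.12) = 0.12
(((P \/ R) /\ (S \/ ~Q)) -> P): 0.12 ≤ 0.78, so result = 1
(~(((~Q \/ P) /\ P) \/ Q) -> (((P \/ R) /\ (S \/ ~Q)) -> P)): 0 ≤ 1, so result = 1
(((((P \/ R) /\ (S \/ ~Q)) -> P) -> ~(((~Q \/ P) /\ P) \/ Q)) \/ (~(((~Q \/ P) /\ P) \/ Q) -> (((P \/ R) /\ (S \/ ~Q)) -> P))) = max(0, 1) = 1

1.00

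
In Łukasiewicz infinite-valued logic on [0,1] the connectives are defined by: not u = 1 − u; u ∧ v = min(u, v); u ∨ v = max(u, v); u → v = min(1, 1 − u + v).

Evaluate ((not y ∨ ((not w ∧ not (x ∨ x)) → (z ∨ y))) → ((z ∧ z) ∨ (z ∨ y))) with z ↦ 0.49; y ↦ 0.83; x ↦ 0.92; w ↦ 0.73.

0.83

not y: Łukasiewicz ¬ gives 1 − 0.83 = 0.17
not w: Łukasiewicz ¬ gives 1 − 0.73 = 0.27
(x ∨ x) = max(0.92, 0.92) = 0.92
not (x ∨ x): Łukasiewicz ¬ gives 1 − 0.92 = 0.08
(not w ∧ not (x ∨ x)) = min(0.27, 0.08) = 0.08
(z ∨ y) = max(0.49, 0.83) = 0.83
((not w ∧ not (x ∨ x)) → (z ∨ y)): min(1, 1 − 0.08 + 0.83) = 1
(not y ∨ ((not w ∧ not (x ∨ x)) → (z ∨ y))) = max(0.17, 1) = 1
(z ∧ z) = min(0.49, 0.49) = 0.49
(z ∨ y) = max(0.49, 0.83) = 0.83
((z ∧ z) ∨ (z ∨ y)) = max(0.49, 0.83) = 0.83
((not y ∨ ((not w ∧ not (x ∨ x)) → (z ∨ y))) → ((z ∧ z) ∨ (z ∨ y))): min(1, 1 − 1 + 0.83) = 0.83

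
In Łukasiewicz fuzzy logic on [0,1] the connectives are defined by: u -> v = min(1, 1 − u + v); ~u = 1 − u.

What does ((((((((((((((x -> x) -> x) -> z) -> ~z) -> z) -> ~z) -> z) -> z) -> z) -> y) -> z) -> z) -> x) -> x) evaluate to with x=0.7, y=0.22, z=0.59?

(x -> x): min(1, 1 − 0.7 + 0.7) = 1
((x -> x) -> x): min(1, 1 − 1 + 0.7) = 0.7
(((x -> x) -> x) -> z): min(1, 1 − 0.7 + 0.59) = 0.89
~z: Łukasiewicz ¬ gives 1 − 0.59 = 0.41
((((x -> x) -> x) -> z) -> ~z): min(1, 1 − 0.89 + 0.41) = 0.52
(((((x -> x) -> x) -> z) -> ~z) -> z): min(1, 1 − 0.52 + 0.59) = 1
~z: Łukasiewicz ¬ gives 1 − 0.59 = 0.41
((((((x -> x) -> x) -> z) -> ~z) -> z) -> ~z): min(1, 1 − 1 + 0.41) = 0.41
(((((((x -> x) -> x) -> z) -> ~z) -> z) -> ~z) -> z): min(1, 1 − 0.41 + 0.59) = 1
((((((((x -> x) -> x) -> z) -> ~z) -> z) -> ~z) -> z) -> z): min(1, 1 − 1 + 0.59) = 0.59
(((((((((x -> x) -> x) -> z) -> ~z) -> z) -> ~z) -> z) -> z) -> z): min(1, 1 − 0.59 + 0.59) = 1
((((((((((x -> x) -> x) -> z) -> ~z) -> z) -> ~z) -> z) -> z) -> z) -> y): min(1, 1 − 1 + 0.22) = 0.22
(((((((((((x -> x) -> x) -> z) -> ~z) -> z) -> ~z) -> z) -> z) -> z) -> y) -> z): min(1, 1 − 0.22 + 0.59) = 1
((((((((((((x -> x) -> x) -> z) -> ~z) -> z) -> ~z) -> z) -> z) -> z) -> y) -> z) -> z): min(1, 1 − 1 + 0.59) = 0.59
(((((((((((((x -> x) -> x) -> z) -> ~z) -> z) -> ~z) -> z) -> z) -> z) -> y) -> z) -> z) -> x): min(1, 1 − 0.59 + 0.7) = 1
((((((((((((((x -> x) -> x) -> z) -> ~z) -> z) -> ~z) -> z) -> z) -> z) -> y) -> z) -> z) -> x) -> x): min(1, 1 − 1 + 0.7) = 0.7

0.70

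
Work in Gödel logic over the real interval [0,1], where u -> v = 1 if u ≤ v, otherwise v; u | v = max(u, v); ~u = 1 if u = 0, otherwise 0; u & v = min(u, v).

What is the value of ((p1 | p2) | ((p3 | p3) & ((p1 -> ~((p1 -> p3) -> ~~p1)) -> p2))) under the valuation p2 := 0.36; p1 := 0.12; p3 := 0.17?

0.36

(p1 | p2) = max(0.12, 0.36) = 0.36
(p3 | p3) = max(0.17, 0.17) = 0.17
(p1 -> p3): 0.12 ≤ 0.17, so result = 1
~p1: Gödel ¬ of 0.12 = 0 (operand ≠ 0)
~~p1: Gödel ¬ of 0 = 1 (operand is 0)
((p1 -> p3) -> ~~p1): 1 ≤ 1, so result = 1
~((p1 -> p3) -> ~~p1): Gödel ¬ of 1 = 0 (operand ≠ 0)
(p1 -> ~((p1 -> p3) -> ~~p1)): 0.12 > 0, so result = 0
((p1 -> ~((p1 -> p3) -> ~~p1)) -> p2): 0 ≤ 0.36, so result = 1
((p3 | p3) & ((p1 -> ~((p1 -> p3) -> ~~p1)) -> p2)) = min(0.17, 1) = 0.17
((p1 | p2) | ((p3 | p3) & ((p1 -> ~((p1 -> p3) -> ~~p1)) -> p2))) = max(0.36, 0.17) = 0.36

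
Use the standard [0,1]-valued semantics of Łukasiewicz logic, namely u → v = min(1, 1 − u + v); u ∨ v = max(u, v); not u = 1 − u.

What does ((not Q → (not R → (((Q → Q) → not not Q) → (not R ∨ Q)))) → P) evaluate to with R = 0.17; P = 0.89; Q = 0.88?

not Q: Łukasiewicz ¬ gives 1 − 0.88 = 0.12
not R: Łukasiewicz ¬ gives 1 − 0.17 = 0.83
(Q → Q): min(1, 1 − 0.88 + 0.88) = 1
not Q: Łukasiewicz ¬ gives 1 − 0.88 = 0.12
not not Q: Łukasiewicz ¬ gives 1 − 0.12 = 0.88
((Q → Q) → not not Q): min(1, 1 − 1 + 0.88) = 0.88
not R: Łukasiewicz ¬ gives 1 − 0.17 = 0.83
(not R ∨ Q) = max(0.83, 0.88) = 0.88
(((Q → Q) → not not Q) → (not R ∨ Q)): min(1, 1 − 0.88 + 0.88) = 1
(not R → (((Q → Q) → not not Q) → (not R ∨ Q))): min(1, 1 − 0.83 + 1) = 1
(not Q → (not R → (((Q → Q) → not not Q) → (not R ∨ Q)))): min(1, 1 − 0.12 + 1) = 1
((not Q → (not R → (((Q → Q) → not not Q) → (not R ∨ Q)))) → P): min(1, 1 − 1 + 0.89) = 0.89

0.89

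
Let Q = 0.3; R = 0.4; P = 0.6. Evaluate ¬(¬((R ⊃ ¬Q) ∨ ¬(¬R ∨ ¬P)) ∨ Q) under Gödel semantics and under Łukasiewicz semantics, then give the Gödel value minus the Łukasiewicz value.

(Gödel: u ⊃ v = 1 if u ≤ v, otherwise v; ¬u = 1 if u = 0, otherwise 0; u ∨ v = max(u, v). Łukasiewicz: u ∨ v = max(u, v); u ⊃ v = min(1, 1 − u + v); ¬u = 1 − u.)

Gödel evaluation:
  ¬Q: Gödel ¬ of 0.3 = 0 (operand ≠ 0)
  (R ⊃ ¬Q): 0.4 > 0, so result = 0
  ¬R: Gödel ¬ of 0.4 = 0 (operand ≠ 0)
  ¬P: Gödel ¬ of 0.6 = 0 (operand ≠ 0)
  (¬R ∨ ¬P) = max(0, 0) = 0
  ¬(¬R ∨ ¬P): Gödel ¬ of 0 = 1 (operand is 0)
  ((R ⊃ ¬Q) ∨ ¬(¬R ∨ ¬P)) = max(0, 1) = 1
  ¬((R ⊃ ¬Q) ∨ ¬(¬R ∨ ¬P)): Gödel ¬ of 1 = 0 (operand ≠ 0)
  (¬((R ⊃ ¬Q) ∨ ¬(¬R ∨ ¬P)) ∨ Q) = max(0, 0.3) = 0.3
  ¬(¬((R ⊃ ¬Q) ∨ ¬(¬R ∨ ¬P)) ∨ Q): Gödel ¬ of 0.3 = 0 (operand ≠ 0)
  Gödel value = 0
Łukasiewicz evaluation:
  ¬Q: Łukasiewicz ¬ gives 1 − 0.3 = 0.7
  (R ⊃ ¬Q): min(1, 1 − 0.4 + 0.7) = 1
  ¬R: Łukasiewicz ¬ gives 1 − 0.4 = 0.6
  ¬P: Łukasiewicz ¬ gives 1 − 0.6 = 0.4
  (¬R ∨ ¬P) = max(0.6, 0.4) = 0.6
  ¬(¬R ∨ ¬P): Łukasiewicz ¬ gives 1 − 0.6 = 0.4
  ((R ⊃ ¬Q) ∨ ¬(¬R ∨ ¬P)) = max(1, 0.4) = 1
  ¬((R ⊃ ¬Q) ∨ ¬(¬R ∨ ¬P)): Łukasiewicz ¬ gives 1 − 1 = 0
  (¬((R ⊃ ¬Q) ∨ ¬(¬R ∨ ¬P)) ∨ Q) = max(0, 0.3) = 0.3
  ¬(¬((R ⊃ ¬Q) ∨ ¬(¬R ∨ ¬P)) ∨ Q): Łukasiewicz ¬ gives 1 − 0.3 = 0.7
  Łukasiewicz value = 0.7
Difference: 0 − 0.7 = -0.70

-0.70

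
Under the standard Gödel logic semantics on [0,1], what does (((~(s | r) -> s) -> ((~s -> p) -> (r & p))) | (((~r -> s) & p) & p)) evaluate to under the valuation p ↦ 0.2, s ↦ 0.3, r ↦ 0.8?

0.20

(s | r) = max(0.3, 0.8) = 0.8
~(s | r): Gödel ¬ of 0.8 = 0 (operand ≠ 0)
(~(s | r) -> s): 0 ≤ 0.3, so result = 1
~s: Gödel ¬ of 0.3 = 0 (operand ≠ 0)
(~s -> p): 0 ≤ 0.2, so result = 1
(r & p) = min(0.8, 0.2) = 0.2
((~s -> p) -> (r & p)): 1 > 0.2, so result = 0.2
((~(s | r) -> s) -> ((~s -> p) -> (r & p))): 1 > 0.2, so result = 0.2
~r: Gödel ¬ of 0.8 = 0 (operand ≠ 0)
(~r -> s): 0 ≤ 0.3, so result = 1
((~r -> s) & p) = min(1, 0.2) = 0.2
(((~r -> s) & p) & p) = min(0.2, 0.2) = 0.2
(((~(s | r) -> s) -> ((~s -> p) -> (r & p))) | (((~r -> s) & p) & p)) = max(0.2, 0.2) = 0.2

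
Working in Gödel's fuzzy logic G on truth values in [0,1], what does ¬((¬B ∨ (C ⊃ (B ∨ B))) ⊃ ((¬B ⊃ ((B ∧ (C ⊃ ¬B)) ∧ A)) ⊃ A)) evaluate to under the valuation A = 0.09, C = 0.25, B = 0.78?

¬B: Gödel ¬ of 0.78 = 0 (operand ≠ 0)
(B ∨ B) = max(0.78, 0.78) = 0.78
(C ⊃ (B ∨ B)): 0.25 ≤ 0.78, so result = 1
(¬B ∨ (C ⊃ (B ∨ B))) = max(0, 1) = 1
¬B: Gödel ¬ of 0.78 = 0 (operand ≠ 0)
¬B: Gödel ¬ of 0.78 = 0 (operand ≠ 0)
(C ⊃ ¬B): 0.25 > 0, so result = 0
(B ∧ (C ⊃ ¬B)) = min(0.78, 0) = 0
((B ∧ (C ⊃ ¬B)) ∧ A) = min(0, 0.09) = 0
(¬B ⊃ ((B ∧ (C ⊃ ¬B)) ∧ A)): 0 ≤ 0, so result = 1
((¬B ⊃ ((B ∧ (C ⊃ ¬B)) ∧ A)) ⊃ A): 1 > 0.09, so result = 0.09
((¬B ∨ (C ⊃ (B ∨ B))) ⊃ ((¬B ⊃ ((B ∧ (C ⊃ ¬B)) ∧ A)) ⊃ A)): 1 > 0.09, so result = 0.09
¬((¬B ∨ (C ⊃ (B ∨ B))) ⊃ ((¬B ⊃ ((B ∧ (C ⊃ ¬B)) ∧ A)) ⊃ A)): Gödel ¬ of 0.09 = 0 (operand ≠ 0)

0.00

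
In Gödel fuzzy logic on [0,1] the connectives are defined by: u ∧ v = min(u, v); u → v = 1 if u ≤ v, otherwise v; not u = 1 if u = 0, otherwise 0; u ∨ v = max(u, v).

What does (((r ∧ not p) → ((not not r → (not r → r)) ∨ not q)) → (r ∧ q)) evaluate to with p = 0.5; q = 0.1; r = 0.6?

not p: Gödel ¬ of 0.5 = 0 (operand ≠ 0)
(r ∧ not p) = min(0.6, 0) = 0
not r: Gödel ¬ of 0.6 = 0 (operand ≠ 0)
not not r: Gödel ¬ of 0 = 1 (operand is 0)
not r: Gödel ¬ of 0.6 = 0 (operand ≠ 0)
(not r → r): 0 ≤ 0.6, so result = 1
(not not r → (not r → r)): 1 ≤ 1, so result = 1
not q: Gödel ¬ of 0.1 = 0 (operand ≠ 0)
((not not r → (not r → r)) ∨ not q) = max(1, 0) = 1
((r ∧ not p) → ((not not r → (not r → r)) ∨ not q)): 0 ≤ 1, so result = 1
(r ∧ q) = min(0.6, 0.1) = 0.1
(((r ∧ not p) → ((not not r → (not r → r)) ∨ not q)) → (r ∧ q)): 1 > 0.1, so result = 0.1

0.10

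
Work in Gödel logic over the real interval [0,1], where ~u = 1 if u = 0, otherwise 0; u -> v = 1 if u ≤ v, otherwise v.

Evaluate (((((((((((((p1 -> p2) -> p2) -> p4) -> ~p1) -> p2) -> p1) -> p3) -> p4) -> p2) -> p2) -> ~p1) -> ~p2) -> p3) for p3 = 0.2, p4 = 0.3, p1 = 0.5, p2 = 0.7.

0.20

(p1 -> p2): 0.5 ≤ 0.7, so result = 1
((p1 -> p2) -> p2): 1 > 0.7, so result = 0.7
(((p1 -> p2) -> p2) -> p4): 0.7 > 0.3, so result = 0.3
~p1: Gödel ¬ of 0.5 = 0 (operand ≠ 0)
((((p1 -> p2) -> p2) -> p4) -> ~p1): 0.3 > 0, so result = 0
(((((p1 -> p2) -> p2) -> p4) -> ~p1) -> p2): 0 ≤ 0.7, so result = 1
((((((p1 -> p2) -> p2) -> p4) -> ~p1) -> p2) -> p1): 1 > 0.5, so result = 0.5
(((((((p1 -> p2) -> p2) -> p4) -> ~p1) -> p2) -> p1) -> p3): 0.5 > 0.2, so result = 0.2
((((((((p1 -> p2) -> p2) -> p4) -> ~p1) -> p2) -> p1) -> p3) -> p4): 0.2 ≤ 0.3, so result = 1
(((((((((p1 -> p2) -> p2) -> p4) -> ~p1) -> p2) -> p1) -> p3) -> p4) -> p2): 1 > 0.7, so result = 0.7
((((((((((p1 -> p2) -> p2) -> p4) -> ~p1) -> p2) -> p1) -> p3) -> p4) -> p2) -> p2): 0.7 ≤ 0.7, so result = 1
~p1: Gödel ¬ of 0.5 = 0 (operand ≠ 0)
(((((((((((p1 -> p2) -> p2) -> p4) -> ~p1) -> p2) -> p1) -> p3) -> p4) -> p2) -> p2) -> ~p1): 1 > 0, so result = 0
~p2: Gödel ¬ of 0.7 = 0 (operand ≠ 0)
((((((((((((p1 -> p2) -> p2) -> p4) -> ~p1) -> p2) -> p1) -> p3) -> p4) -> p2) -> p2) -> ~p1) -> ~p2): 0 ≤ 0, so result = 1
(((((((((((((p1 -> p2) -> p2) -> p4) -> ~p1) -> p2) -> p1) -> p3) -> p4) -> p2) -> p2) -> ~p1) -> ~p2) -> p3): 1 > 0.2, so result = 0.2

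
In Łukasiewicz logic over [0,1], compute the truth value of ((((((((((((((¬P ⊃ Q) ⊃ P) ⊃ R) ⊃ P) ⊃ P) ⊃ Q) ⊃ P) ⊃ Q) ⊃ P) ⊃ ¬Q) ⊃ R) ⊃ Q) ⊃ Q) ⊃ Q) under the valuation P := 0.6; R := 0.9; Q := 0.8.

¬P: Łukasiewicz ¬ gives 1 − 0.6 = 0.4
(¬P ⊃ Q): min(1, 1 − 0.4 + 0.8) = 1
((¬P ⊃ Q) ⊃ P): min(1, 1 − 1 + 0.6) = 0.6
(((¬P ⊃ Q) ⊃ P) ⊃ R): min(1, 1 − 0.6 + 0.9) = 1
((((¬P ⊃ Q) ⊃ P) ⊃ R) ⊃ P): min(1, 1 − 1 + 0.6) = 0.6
(((((¬P ⊃ Q) ⊃ P) ⊃ R) ⊃ P) ⊃ P): min(1, 1 − 0.6 + 0.6) = 1
((((((¬P ⊃ Q) ⊃ P) ⊃ R) ⊃ P) ⊃ P) ⊃ Q): min(1, 1 − 1 + 0.8) = 0.8
(((((((¬P ⊃ Q) ⊃ P) ⊃ R) ⊃ P) ⊃ P) ⊃ Q) ⊃ P): min(1, 1 − 0.8 + 0.6) = 0.8
((((((((¬P ⊃ Q) ⊃ P) ⊃ R) ⊃ P) ⊃ P) ⊃ Q) ⊃ P) ⊃ Q): min(1, 1 − 0.8 + 0.8) = 1
(((((((((¬P ⊃ Q) ⊃ P) ⊃ R) ⊃ P) ⊃ P) ⊃ Q) ⊃ P) ⊃ Q) ⊃ P): min(1, 1 − 1 + 0.6) = 0.6
¬Q: Łukasiewicz ¬ gives 1 − 0.8 = 0.2
((((((((((¬P ⊃ Q) ⊃ P) ⊃ R) ⊃ P) ⊃ P) ⊃ Q) ⊃ P) ⊃ Q) ⊃ P) ⊃ ¬Q): min(1, 1 − 0.6 + 0.2) = 0.6
(((((((((((¬P ⊃ Q) ⊃ P) ⊃ R) ⊃ P) ⊃ P) ⊃ Q) ⊃ P) ⊃ Q) ⊃ P) ⊃ ¬Q) ⊃ R): min(1, 1 − 0.6 + 0.9) = 1
((((((((((((¬P ⊃ Q) ⊃ P) ⊃ R) ⊃ P) ⊃ P) ⊃ Q) ⊃ P) ⊃ Q) ⊃ P) ⊃ ¬Q) ⊃ R) ⊃ Q): min(1, 1 − 1 + 0.8) = 0.8
(((((((((((((¬P ⊃ Q) ⊃ P) ⊃ R) ⊃ P) ⊃ P) ⊃ Q) ⊃ P) ⊃ Q) ⊃ P) ⊃ ¬Q) ⊃ R) ⊃ Q) ⊃ Q): min(1, 1 − 0.8 + 0.8) = 1
((((((((((((((¬P ⊃ Q) ⊃ P) ⊃ R) ⊃ P) ⊃ P) ⊃ Q) ⊃ P) ⊃ Q) ⊃ P) ⊃ ¬Q) ⊃ R) ⊃ Q) ⊃ Q) ⊃ Q): min(1, 1 − 1 + 0.8) = 0.8

0.80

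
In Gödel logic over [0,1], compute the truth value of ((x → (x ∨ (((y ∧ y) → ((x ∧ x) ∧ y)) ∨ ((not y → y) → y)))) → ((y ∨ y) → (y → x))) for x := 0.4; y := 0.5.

0.40

(y ∧ y) = min(0.5, 0.5) = 0.5
(x ∧ x) = min(0.4, 0.4) = 0.4
((x ∧ x) ∧ y) = min(0.4, 0.5) = 0.4
((y ∧ y) → ((x ∧ x) ∧ y)): 0.5 > 0.4, so result = 0.4
not y: Gödel ¬ of 0.5 = 0 (operand ≠ 0)
(not y → y): 0 ≤ 0.5, so result = 1
((not y → y) → y): 1 > 0.5, so result = 0.5
(((y ∧ y) → ((x ∧ x) ∧ y)) ∨ ((not y → y) → y)) = max(0.4, 0.5) = 0.5
(x ∨ (((y ∧ y) → ((x ∧ x) ∧ y)) ∨ ((not y → y) → y))) = max(0.4, 0.5) = 0.5
(x → (x ∨ (((y ∧ y) → ((x ∧ x) ∧ y)) ∨ ((not y → y) → y)))): 0.4 ≤ 0.5, so result = 1
(y ∨ y) = max(0.5, 0.5) = 0.5
(y → x): 0.5 > 0.4, so result = 0.4
((y ∨ y) → (y → x)): 0.5 > 0.4, so result = 0.4
((x → (x ∨ (((y ∧ y) → ((x ∧ x) ∧ y)) ∨ ((not y → y) → y)))) → ((y ∨ y) → (y → x))): 1 > 0.4, so result = 0.4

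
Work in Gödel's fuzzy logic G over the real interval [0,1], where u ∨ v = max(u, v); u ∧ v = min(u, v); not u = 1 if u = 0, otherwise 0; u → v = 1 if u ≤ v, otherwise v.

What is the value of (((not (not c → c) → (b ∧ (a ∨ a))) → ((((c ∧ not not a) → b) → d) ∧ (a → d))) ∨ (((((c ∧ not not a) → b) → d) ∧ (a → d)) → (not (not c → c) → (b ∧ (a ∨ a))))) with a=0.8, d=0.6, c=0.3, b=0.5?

not c: Gödel ¬ of 0.3 = 0 (operand ≠ 0)
(not c → c): 0 ≤ 0.3, so result = 1
not (not c → c): Gödel ¬ of 1 = 0 (operand ≠ 0)
(a ∨ a) = max(0.8, 0.8) = 0.8
(b ∧ (a ∨ a)) = min(0.5, 0.8) = 0.5
(not (not c → c) → (b ∧ (a ∨ a))): 0 ≤ 0.5, so result = 1
not a: Gödel ¬ of 0.8 = 0 (operand ≠ 0)
not not a: Gödel ¬ of 0 = 1 (operand is 0)
(c ∧ not not a) = min(0.3, 1) = 0.3
((c ∧ not not a) → b): 0.3 ≤ 0.5, so result = 1
(((c ∧ not not a) → b) → d): 1 > 0.6, so result = 0.6
(a → d): 0.8 > 0.6, so result = 0.6
((((c ∧ not not a) → b) → d) ∧ (a → d)) = min(0.6, 0.6) = 0.6
((not (not c → c) → (b ∧ (a ∨ a))) → ((((c ∧ not not a) → b) → d) ∧ (a → d))): 1 > 0.6, so result = 0.6
not a: Gödel ¬ of 0.8 = 0 (operand ≠ 0)
not not a: Gödel ¬ of 0 = 1 (operand is 0)
(c ∧ not not a) = min(0.3, 1) = 0.3
((c ∧ not not a) → b): 0.3 ≤ 0.5, so result = 1
(((c ∧ not not a) → b) → d): 1 > 0.6, so result = 0.6
(a → d): 0.8 > 0.6, so result = 0.6
((((c ∧ not not a) → b) → d) ∧ (a → d)) = min(0.6, 0.6) = 0.6
not c: Gödel ¬ of 0.3 = 0 (operand ≠ 0)
(not c → c): 0 ≤ 0.3, so result = 1
not (not c → c): Gödel ¬ of 1 = 0 (operand ≠ 0)
(a ∨ a) = max(0.8, 0.8) = 0.8
(b ∧ (a ∨ a)) = min(0.5, 0.8) = 0.5
(not (not c → c) → (b ∧ (a ∨ a))): 0 ≤ 0.5, so result = 1
(((((c ∧ not not a) → b) → d) ∧ (a → d)) → (not (not c → c) → (b ∧ (a ∨ a)))): 0.6 ≤ 1, so result = 1
(((not (not c → c) → (b ∧ (a ∨ a))) → ((((c ∧ not not a) → b) → d) ∧ (a → d))) ∨ (((((c ∧ not not a) → b) → d) ∧ (a → d)) → (not (not c → c) → (b ∧ (a ∨ a))))) = max(0.6, 1) = 1

1.00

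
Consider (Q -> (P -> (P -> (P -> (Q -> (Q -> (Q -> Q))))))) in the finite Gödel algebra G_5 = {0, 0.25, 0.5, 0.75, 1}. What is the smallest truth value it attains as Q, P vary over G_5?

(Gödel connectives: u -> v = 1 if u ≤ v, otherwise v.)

1.00

Every assignment gives 1. For instance at Q = 0, P = 0:
  (Q -> Q): 0 ≤ 0, so result = 1
  (Q -> (Q -> Q)): 0 ≤ 1, so result = 1
  (Q -> (Q -> (Q -> Q))): 0 ≤ 1, so result = 1
  (P -> (Q -> (Q -> (Q -> Q)))): 0 ≤ 1, so result = 1
  (P -> (P -> (Q -> (Q -> (Q -> Q))))): 0 ≤ 1, so result = 1
  (P -> (P -> (P -> (Q -> (Q -> (Q -> Q)))))): 0 ≤ 1, so result = 1
  (Q -> (P -> (P -> (P -> (Q -> (Q -> (Q -> Q))))))): 0 ≤ 1, so result = 1
All 25 assignments give value 1 — the formula is a G_5-tautology.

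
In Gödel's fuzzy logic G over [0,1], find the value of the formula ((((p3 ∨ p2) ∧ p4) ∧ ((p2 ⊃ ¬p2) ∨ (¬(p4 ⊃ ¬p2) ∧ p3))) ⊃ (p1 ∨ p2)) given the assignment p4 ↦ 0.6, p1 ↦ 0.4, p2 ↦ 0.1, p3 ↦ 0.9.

0.40

(p3 ∨ p2) = max(0.9, 0.1) = 0.9
((p3 ∨ p2) ∧ p4) = min(0.9, 0.6) = 0.6
¬p2: Gödel ¬ of 0.1 = 0 (operand ≠ 0)
(p2 ⊃ ¬p2): 0.1 > 0, so result = 0
¬p2: Gödel ¬ of 0.1 = 0 (operand ≠ 0)
(p4 ⊃ ¬p2): 0.6 > 0, so result = 0
¬(p4 ⊃ ¬p2): Gödel ¬ of 0 = 1 (operand is 0)
(¬(p4 ⊃ ¬p2) ∧ p3) = min(1, 0.9) = 0.9
((p2 ⊃ ¬p2) ∨ (¬(p4 ⊃ ¬p2) ∧ p3)) = max(0, 0.9) = 0.9
(((p3 ∨ p2) ∧ p4) ∧ ((p2 ⊃ ¬p2) ∨ (¬(p4 ⊃ ¬p2) ∧ p3))) = min(0.6, 0.9) = 0.6
(p1 ∨ p2) = max(0.4, 0.1) = 0.4
((((p3 ∨ p2) ∧ p4) ∧ ((p2 ⊃ ¬p2) ∨ (¬(p4 ⊃ ¬p2) ∧ p3))) ⊃ (p1 ∨ p2)): 0.6 > 0.4, so result = 0.4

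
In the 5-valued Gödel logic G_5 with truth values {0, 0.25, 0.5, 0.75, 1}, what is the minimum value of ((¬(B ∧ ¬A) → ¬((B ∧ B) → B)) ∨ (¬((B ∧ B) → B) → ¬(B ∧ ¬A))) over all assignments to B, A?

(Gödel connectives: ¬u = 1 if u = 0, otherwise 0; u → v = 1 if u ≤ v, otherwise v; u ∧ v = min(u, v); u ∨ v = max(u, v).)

1.00

Every assignment gives 1. For instance at B = 0, A = 0:
  ¬A: Gödel ¬ of 0 = 1 (operand is 0)
  (B ∧ ¬A) = min(0, 1) = 0
  ¬(B ∧ ¬A): Gödel ¬ of 0 = 1 (operand is 0)
  (B ∧ B) = min(0, 0) = 0
  ((B ∧ B) → B): 0 ≤ 0, so result = 1
  ¬((B ∧ B) → B): Gödel ¬ of 1 = 0 (operand ≠ 0)
  (¬(B ∧ ¬A) → ¬((B ∧ B) → B)): 1 > 0, so result = 0
  (B ∧ B) = min(0, 0) = 0
  ((B ∧ B) → B): 0 ≤ 0, so result = 1
  ¬((B ∧ B) → B): Gödel ¬ of 1 = 0 (operand ≠ 0)
  ¬A: Gödel ¬ of 0 = 1 (operand is 0)
  (B ∧ ¬A) = min(0, 1) = 0
  ¬(B ∧ ¬A): Gödel ¬ of 0 = 1 (operand is 0)
  (¬((B ∧ B) → B) → ¬(B ∧ ¬A)): 0 ≤ 1, so result = 1
  ((¬(B ∧ ¬A) → ¬((B ∧ B) → B)) ∨ (¬((B ∧ B) → B) → ¬(B ∧ ¬A))) = max(0, 1) = 1
All 25 assignments give value 1 — the formula is a G_5-tautology.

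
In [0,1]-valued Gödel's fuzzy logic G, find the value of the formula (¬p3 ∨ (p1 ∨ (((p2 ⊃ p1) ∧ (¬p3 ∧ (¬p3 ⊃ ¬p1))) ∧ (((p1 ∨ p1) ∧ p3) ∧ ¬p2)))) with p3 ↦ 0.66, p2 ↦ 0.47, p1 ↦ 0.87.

¬p3: Gödel ¬ of 0.66 = 0 (operand ≠ 0)
(p2 ⊃ p1): 0.47 ≤ 0.87, so result = 1
¬p3: Gödel ¬ of 0.66 = 0 (operand ≠ 0)
¬p3: Gödel ¬ of 0.66 = 0 (operand ≠ 0)
¬p1: Gödel ¬ of 0.87 = 0 (operand ≠ 0)
(¬p3 ⊃ ¬p1): 0 ≤ 0, so result = 1
(¬p3 ∧ (¬p3 ⊃ ¬p1)) = min(0, 1) = 0
((p2 ⊃ p1) ∧ (¬p3 ∧ (¬p3 ⊃ ¬p1))) = min(1, 0) = 0
(p1 ∨ p1) = max(0.87, 0.87) = 0.87
((p1 ∨ p1) ∧ p3) = min(0.87, 0.66) = 0.66
¬p2: Gödel ¬ of 0.47 = 0 (operand ≠ 0)
(((p1 ∨ p1) ∧ p3) ∧ ¬p2) = min(0.66, 0) = 0
(((p2 ⊃ p1) ∧ (¬p3 ∧ (¬p3 ⊃ ¬p1))) ∧ (((p1 ∨ p1) ∧ p3) ∧ ¬p2)) = min(0, 0) = 0
(p1 ∨ (((p2 ⊃ p1) ∧ (¬p3 ∧ (¬p3 ⊃ ¬p1))) ∧ (((p1 ∨ p1) ∧ p3) ∧ ¬p2))) = max(0.87, 0) = 0.87
(¬p3 ∨ (p1 ∨ (((p2 ⊃ p1) ∧ (¬p3 ∧ (¬p3 ⊃ ¬p1))) ∧ (((p1 ∨ p1) ∧ p3) ∧ ¬p2)))) = max(0, 0.87) = 0.87

0.87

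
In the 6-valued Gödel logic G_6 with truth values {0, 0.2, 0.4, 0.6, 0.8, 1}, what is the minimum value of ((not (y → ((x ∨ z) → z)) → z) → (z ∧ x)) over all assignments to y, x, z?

0.00

The minimum is attained at y = 0, x = 0, z = 0:
  (x ∨ z) = max(0, 0) = 0
  ((x ∨ z) → z): 0 ≤ 0, so result = 1
  (y → ((x ∨ z) → z)): 0 ≤ 1, so result = 1
  not (y → ((x ∨ z) → z)): Gödel ¬ of 1 = 0 (operand ≠ 0)
  (not (y → ((x ∨ z) → z)) → z): 0 ≤ 0, so result = 1
  (z ∧ x) = min(0, 0) = 0
  ((not (y → ((x ∨ z) → z)) → z) → (z ∧ x)): 1 > 0, so result = 0
Checking all 216 assignments confirms none give a value below 0.00.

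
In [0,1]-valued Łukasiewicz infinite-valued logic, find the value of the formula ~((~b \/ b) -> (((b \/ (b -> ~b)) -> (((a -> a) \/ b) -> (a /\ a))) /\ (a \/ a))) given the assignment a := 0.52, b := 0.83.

0.31

~b: Łukasiewicz ¬ gives 1 − 0.83 = 0.17
(~b \/ b) = max(0.17, 0.83) = 0.83
~b: Łukasiewicz ¬ gives 1 − 0.83 = 0.17
(b -> ~b): min(1, 1 − 0.83 + 0.17) = 0.34
(b \/ (b -> ~b)) = max(0.83, 0.34) = 0.83
(a -> a): min(1, 1 − 0.52 + 0.52) = 1
((a -> a) \/ b) = max(1, 0.83) = 1
(a /\ a) = min(0.52, 0.52) = 0.52
(((a -> a) \/ b) -> (a /\ a)): min(1, 1 − 1 + 0.52) = 0.52
((b \/ (b -> ~b)) -> (((a -> a) \/ b) -> (a /\ a))): min(1, 1 − 0.83 + 0.52) = 0.69
(a \/ a) = max(0.52, 0.52) = 0.52
(((b \/ (b -> ~b)) -> (((a -> a) \/ b) -> (a /\ a))) /\ (a \/ a)) = min(0.69, 0.52) = 0.52
((~b \/ b) -> (((b \/ (b -> ~b)) -> (((a -> a) \/ b) -> (a /\ a))) /\ (a \/ a))): min(1, 1 − 0.83 + 0.52) = 0.69
~((~b \/ b) -> (((b \/ (b -> ~b)) -> (((a -> a) \/ b) -> (a /\ a))) /\ (a \/ a))): Łukasiewicz ¬ gives 1 − 0.69 = 0.31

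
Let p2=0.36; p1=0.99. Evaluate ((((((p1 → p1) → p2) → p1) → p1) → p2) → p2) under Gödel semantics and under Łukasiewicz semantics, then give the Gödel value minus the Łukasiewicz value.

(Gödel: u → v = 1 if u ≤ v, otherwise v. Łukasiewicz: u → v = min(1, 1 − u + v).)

0.01

Gödel evaluation:
  (p1 → p1): 0.99 ≤ 0.99, so result = 1
  ((p1 → p1) → p2): 1 > 0.36, so result = 0.36
  (((p1 → p1) → p2) → p1): 0.36 ≤ 0.99, so result = 1
  ((((p1 → p1) → p2) → p1) → p1): 1 > 0.99, so result = 0.99
  (((((p1 → p1) → p2) → p1) → p1) → p2): 0.99 > 0.36, so result = 0.36
  ((((((p1 → p1) → p2) → p1) → p1) → p2) → p2): 0.36 ≤ 0.36, so result = 1
  Gödel value = 1
Łukasiewicz evaluation:
  (p1 → p1): min(1, 1 − 0.99 + 0.99) = 1
  ((p1 → p1) → p2): min(1, 1 − 1 + 0.36) = 0.36
  (((p1 → p1) → p2) → p1): min(1, 1 − 0.36 + 0.99) = 1
  ((((p1 → p1) → p2) → p1) → p1): min(1, 1 − 1 + 0.99) = 0.99
  (((((p1 → p1) → p2) → p1) → p1) → p2): min(1, 1 − 0.99 + 0.36) = 0.37
  ((((((p1 → p1) → p2) → p1) → p1) → p2) → p2): min(1, 1 − 0.37 + 0.36) = 0.99
  Łukasiewicz value = 0.99
Difference: 1 − 0.99 = 0.01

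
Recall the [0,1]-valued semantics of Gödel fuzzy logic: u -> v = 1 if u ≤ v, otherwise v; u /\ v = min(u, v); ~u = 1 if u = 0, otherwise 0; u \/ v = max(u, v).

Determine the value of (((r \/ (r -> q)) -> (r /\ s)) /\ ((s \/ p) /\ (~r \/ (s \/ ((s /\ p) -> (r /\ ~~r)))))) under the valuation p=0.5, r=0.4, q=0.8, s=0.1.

(r -> q): 0.4 ≤ 0.8, so result = 1
(r \/ (r -> q)) = max(0.4, 1) = 1
(r /\ s) = min(0.4, 0.1) = 0.1
((r \/ (r -> q)) -> (r /\ s)): 1 > 0.1, so result = 0.1
(s \/ p) = max(0.1, 0.5) = 0.5
~r: Gödel ¬ of 0.4 = 0 (operand ≠ 0)
(s /\ p) = min(0.1, 0.5) = 0.1
~r: Gödel ¬ of 0.4 = 0 (operand ≠ 0)
~~r: Gödel ¬ of 0 = 1 (operand is 0)
(r /\ ~~r) = min(0.4, 1) = 0.4
((s /\ p) -> (r /\ ~~r)): 0.1 ≤ 0.4, so result = 1
(s \/ ((s /\ p) -> (r /\ ~~r))) = max(0.1, 1) = 1
(~r \/ (s \/ ((s /\ p) -> (r /\ ~~r)))) = max(0, 1) = 1
((s \/ p) /\ (~r \/ (s \/ ((s /\ p) -> (r /\ ~~r))))) = min(0.5, 1) = 0.5
(((r \/ (r -> q)) -> (r /\ s)) /\ ((s \/ p) /\ (~r \/ (s \/ ((s /\ p) -> (r /\ ~~r)))))) = min(0.1, 0.5) = 0.1

0.10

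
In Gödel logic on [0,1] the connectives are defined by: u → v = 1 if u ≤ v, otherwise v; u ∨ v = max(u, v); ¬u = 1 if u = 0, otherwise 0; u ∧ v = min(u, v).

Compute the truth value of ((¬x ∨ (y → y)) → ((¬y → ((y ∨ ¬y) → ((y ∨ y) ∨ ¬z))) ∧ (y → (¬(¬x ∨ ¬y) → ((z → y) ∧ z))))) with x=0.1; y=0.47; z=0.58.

1.00

¬x: Gödel ¬ of 0.1 = 0 (operand ≠ 0)
(y → y): 0.47 ≤ 0.47, so result = 1
(¬x ∨ (y → y)) = max(0, 1) = 1
¬y: Gödel ¬ of 0.47 = 0 (operand ≠ 0)
¬y: Gödel ¬ of 0.47 = 0 (operand ≠ 0)
(y ∨ ¬y) = max(0.47, 0) = 0.47
(y ∨ y) = max(0.47, 0.47) = 0.47
¬z: Gödel ¬ of 0.58 = 0 (operand ≠ 0)
((y ∨ y) ∨ ¬z) = max(0.47, 0) = 0.47
((y ∨ ¬y) → ((y ∨ y) ∨ ¬z)): 0.47 ≤ 0.47, so result = 1
(¬y → ((y ∨ ¬y) → ((y ∨ y) ∨ ¬z))): 0 ≤ 1, so result = 1
¬x: Gödel ¬ of 0.1 = 0 (operand ≠ 0)
¬y: Gödel ¬ of 0.47 = 0 (operand ≠ 0)
(¬x ∨ ¬y) = max(0, 0) = 0
¬(¬x ∨ ¬y): Gödel ¬ of 0 = 1 (operand is 0)
(z → y): 0.58 > 0.47, so result = 0.47
((z → y) ∧ z) = min(0.47, 0.58) = 0.47
(¬(¬x ∨ ¬y) → ((z → y) ∧ z)): 1 > 0.47, so result = 0.47
(y → (¬(¬x ∨ ¬y) → ((z → y) ∧ z))): 0.47 ≤ 0.47, so result = 1
((¬y → ((y ∨ ¬y) → ((y ∨ y) ∨ ¬z))) ∧ (y → (¬(¬x ∨ ¬y) → ((z → y) ∧ z)))) = min(1, 1) = 1
((¬x ∨ (y → y)) → ((¬y → ((y ∨ ¬y) → ((y ∨ y) ∨ ¬z))) ∧ (y → (¬(¬x ∨ ¬y) → ((z → y) ∧ z))))): 1 ≤ 1, so result = 1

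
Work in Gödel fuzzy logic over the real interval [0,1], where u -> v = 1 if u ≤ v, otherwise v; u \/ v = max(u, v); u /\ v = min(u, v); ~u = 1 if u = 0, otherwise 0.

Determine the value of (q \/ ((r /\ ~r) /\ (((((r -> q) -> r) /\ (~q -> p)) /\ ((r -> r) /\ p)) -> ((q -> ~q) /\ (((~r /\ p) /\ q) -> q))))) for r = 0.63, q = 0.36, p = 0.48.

~r: Gödel ¬ of 0.63 = 0 (operand ≠ 0)
(r /\ ~r) = min(0.63, 0) = 0
(r -> q): 0.63 > 0.36, so result = 0.36
((r -> q) -> r): 0.36 ≤ 0.63, so result = 1
~q: Gödel ¬ of 0.36 = 0 (operand ≠ 0)
(~q -> p): 0 ≤ 0.48, so result = 1
(((r -> q) -> r) /\ (~q -> p)) = min(1, 1) = 1
(r -> r): 0.63 ≤ 0.63, so result = 1
((r -> r) /\ p) = min(1, 0.48) = 0.48
((((r -> q) -> r) /\ (~q -> p)) /\ ((r -> r) /\ p)) = min(1, 0.48) = 0.48
~q: Gödel ¬ of 0.36 = 0 (operand ≠ 0)
(q -> ~q): 0.36 > 0, so result = 0
~r: Gödel ¬ of 0.63 = 0 (operand ≠ 0)
(~r /\ p) = min(0, 0.48) = 0
((~r /\ p) /\ q) = min(0, 0.36) = 0
(((~r /\ p) /\ q) -> q): 0 ≤ 0.36, so result = 1
((q -> ~q) /\ (((~r /\ p) /\ q) -> q)) = min(0, 1) = 0
(((((r -> q) -> r) /\ (~q -> p)) /\ ((r -> r) /\ p)) -> ((q -> ~q) /\ (((~r /\ p) /\ q) -> q))): 0.48 > 0, so result = 0
((r /\ ~r) /\ (((((r -> q) -> r) /\ (~q -> p)) /\ ((r -> r) /\ p)) -> ((q -> ~q) /\ (((~r /\ p) /\ q) -> q)))) = min(0, 0) = 0
(q \/ ((r /\ ~r) /\ (((((r -> q) -> r) /\ (~q -> p)) /\ ((r -> r) /\ p)) -> ((q -> ~q) /\ (((~r /\ p) /\ q) -> q))))) = max(0.36, 0) = 0.36

0.36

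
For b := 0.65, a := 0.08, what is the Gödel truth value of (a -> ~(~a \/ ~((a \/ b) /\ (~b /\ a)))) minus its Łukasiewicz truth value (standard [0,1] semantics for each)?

Gödel evaluation:
  ~a: Gödel ¬ of 0.08 = 0 (operand ≠ 0)
  (a \/ b) = max(0.08, 0.65) = 0.65
  ~b: Gödel ¬ of 0.65 = 0 (operand ≠ 0)
  (~b /\ a) = min(0, 0.08) = 0
  ((a \/ b) /\ (~b /\ a)) = min(0.65, 0) = 0
  ~((a \/ b) /\ (~b /\ a)): Gödel ¬ of 0 = 1 (operand is 0)
  (~a \/ ~((a \/ b) /\ (~b /\ a))) = max(0, 1) = 1
  ~(~a \/ ~((a \/ b) /\ (~b /\ a))): Gödel ¬ of 1 = 0 (operand ≠ 0)
  (a -> ~(~a \/ ~((a \/ b) /\ (~b /\ a)))): 0.08 > 0, so result = 0
  Gödel value = 0
Łukasiewicz evaluation:
  ~a: Łukasiewicz ¬ gives 1 − 0.08 = 0.92
  (a \/ b) = max(0.08, 0.65) = 0.65
  ~b: Łukasiewicz ¬ gives 1 − 0.65 = 0.35
  (~b /\ a) = min(0.35, 0.08) = 0.08
  ((a \/ b) /\ (~b /\ a)) = min(0.65, 0.08) = 0.08
  ~((a \/ b) /\ (~b /\ a)): Łukasiewicz ¬ gives 1 − 0.08 = 0.92
  (~a \/ ~((a \/ b) /\ (~b /\ a))) = max(0.92, 0.92) = 0.92
  ~(~a \/ ~((a \/ b) /\ (~b /\ a))): Łukasiewicz ¬ gives 1 − 0.92 = 0.08
  (a -> ~(~a \/ ~((a \/ b) /\ (~b /\ a)))): min(1, 1 − 0.08 + 0.08) = 1
  Łukasiewicz value = 1
Difference: 0 − 1 = -1.00

-1.00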